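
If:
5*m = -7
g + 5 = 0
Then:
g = -5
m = -7/5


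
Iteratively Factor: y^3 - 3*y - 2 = (y + 1)*(y^2 - y - 2) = (y + 1)^2*(y - 2)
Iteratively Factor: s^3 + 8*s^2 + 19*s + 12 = (s + 3)*(s^2 + 5*s + 4) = (s + 3)*(s + 4)*(s + 1)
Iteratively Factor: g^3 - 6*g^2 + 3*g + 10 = (g - 2)*(g^2 - 4*g - 5) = (g - 5)*(g - 2)*(g + 1)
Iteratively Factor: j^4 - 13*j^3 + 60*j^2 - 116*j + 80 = (j - 4)*(j^3 - 9*j^2 + 24*j - 20) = (j - 5)*(j - 4)*(j^2 - 4*j + 4) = (j - 5)*(j - 4)*(j - 2)*(j - 2)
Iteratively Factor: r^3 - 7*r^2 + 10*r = (r - 2)*(r^2 - 5*r) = (r - 5)*(r - 2)*(r)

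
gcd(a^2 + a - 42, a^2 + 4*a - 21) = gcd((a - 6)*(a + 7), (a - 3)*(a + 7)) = a + 7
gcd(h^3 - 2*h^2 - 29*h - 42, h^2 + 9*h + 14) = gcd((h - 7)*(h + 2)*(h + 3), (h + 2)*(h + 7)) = h + 2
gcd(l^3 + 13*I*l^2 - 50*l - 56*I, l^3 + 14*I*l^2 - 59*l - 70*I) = l^2 + 9*I*l - 14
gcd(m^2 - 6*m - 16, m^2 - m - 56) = m - 8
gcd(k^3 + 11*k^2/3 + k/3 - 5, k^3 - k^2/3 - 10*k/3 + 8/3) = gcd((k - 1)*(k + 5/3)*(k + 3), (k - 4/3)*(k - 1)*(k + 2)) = k - 1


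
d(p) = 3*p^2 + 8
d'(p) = 6*p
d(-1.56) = 15.30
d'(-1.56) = -9.36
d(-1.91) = 18.94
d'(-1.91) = -11.46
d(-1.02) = 11.12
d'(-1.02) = -6.12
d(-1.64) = 16.07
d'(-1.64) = -9.84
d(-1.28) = 12.92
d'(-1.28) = -7.68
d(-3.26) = 39.88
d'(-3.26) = -19.56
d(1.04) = 11.24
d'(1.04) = 6.24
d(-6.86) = 149.18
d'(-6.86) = -41.16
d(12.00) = 440.00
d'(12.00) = 72.00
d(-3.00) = 35.00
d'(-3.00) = -18.00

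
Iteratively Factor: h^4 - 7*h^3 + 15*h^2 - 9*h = (h - 3)*(h^3 - 4*h^2 + 3*h) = h*(h - 3)*(h^2 - 4*h + 3) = h*(h - 3)*(h - 1)*(h - 3)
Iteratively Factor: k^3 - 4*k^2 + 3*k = (k - 1)*(k^2 - 3*k) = (k - 3)*(k - 1)*(k)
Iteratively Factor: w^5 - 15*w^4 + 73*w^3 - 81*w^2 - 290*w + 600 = (w - 5)*(w^4 - 10*w^3 + 23*w^2 + 34*w - 120) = (w - 5)*(w - 3)*(w^3 - 7*w^2 + 2*w + 40) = (w - 5)*(w - 4)*(w - 3)*(w^2 - 3*w - 10) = (w - 5)*(w - 4)*(w - 3)*(w + 2)*(w - 5)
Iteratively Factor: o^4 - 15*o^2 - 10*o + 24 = (o + 3)*(o^3 - 3*o^2 - 6*o + 8) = (o - 4)*(o + 3)*(o^2 + o - 2) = (o - 4)*(o - 1)*(o + 3)*(o + 2)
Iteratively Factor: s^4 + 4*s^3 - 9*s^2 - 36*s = (s + 3)*(s^3 + s^2 - 12*s) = (s - 3)*(s + 3)*(s^2 + 4*s) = s*(s - 3)*(s + 3)*(s + 4)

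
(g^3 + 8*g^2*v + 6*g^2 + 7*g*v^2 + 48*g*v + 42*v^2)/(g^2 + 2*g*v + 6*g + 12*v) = (g^2 + 8*g*v + 7*v^2)/(g + 2*v)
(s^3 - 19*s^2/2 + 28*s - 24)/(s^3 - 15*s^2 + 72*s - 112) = (s - 3/2)/(s - 7)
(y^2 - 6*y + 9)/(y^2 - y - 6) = (y - 3)/(y + 2)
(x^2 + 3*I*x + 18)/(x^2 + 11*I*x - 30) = (x - 3*I)/(x + 5*I)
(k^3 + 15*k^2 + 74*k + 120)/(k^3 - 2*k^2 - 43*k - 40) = (k^2 + 10*k + 24)/(k^2 - 7*k - 8)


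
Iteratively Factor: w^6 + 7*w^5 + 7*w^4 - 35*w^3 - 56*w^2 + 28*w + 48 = (w - 1)*(w^5 + 8*w^4 + 15*w^3 - 20*w^2 - 76*w - 48) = (w - 1)*(w + 4)*(w^4 + 4*w^3 - w^2 - 16*w - 12) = (w - 1)*(w + 3)*(w + 4)*(w^3 + w^2 - 4*w - 4) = (w - 2)*(w - 1)*(w + 3)*(w + 4)*(w^2 + 3*w + 2) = (w - 2)*(w - 1)*(w + 2)*(w + 3)*(w + 4)*(w + 1)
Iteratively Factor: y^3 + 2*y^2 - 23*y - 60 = (y + 3)*(y^2 - y - 20) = (y + 3)*(y + 4)*(y - 5)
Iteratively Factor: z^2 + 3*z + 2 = (z + 1)*(z + 2)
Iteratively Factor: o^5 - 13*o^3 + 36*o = (o)*(o^4 - 13*o^2 + 36) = o*(o + 3)*(o^3 - 3*o^2 - 4*o + 12) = o*(o + 2)*(o + 3)*(o^2 - 5*o + 6) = o*(o - 2)*(o + 2)*(o + 3)*(o - 3)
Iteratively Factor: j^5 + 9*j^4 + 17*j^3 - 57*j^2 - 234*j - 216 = (j + 4)*(j^4 + 5*j^3 - 3*j^2 - 45*j - 54) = (j + 2)*(j + 4)*(j^3 + 3*j^2 - 9*j - 27) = (j + 2)*(j + 3)*(j + 4)*(j^2 - 9) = (j + 2)*(j + 3)^2*(j + 4)*(j - 3)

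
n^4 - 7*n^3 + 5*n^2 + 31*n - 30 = (n - 5)*(n - 3)*(n - 1)*(n + 2)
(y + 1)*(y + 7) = y^2 + 8*y + 7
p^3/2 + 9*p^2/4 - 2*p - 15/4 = (p/2 + 1/2)*(p - 3/2)*(p + 5)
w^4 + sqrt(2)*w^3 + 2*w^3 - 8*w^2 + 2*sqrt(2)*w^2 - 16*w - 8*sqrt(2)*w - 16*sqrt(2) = (w + 2)*(w - 2*sqrt(2))*(w + sqrt(2))*(w + 2*sqrt(2))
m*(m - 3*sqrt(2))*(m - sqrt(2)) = m^3 - 4*sqrt(2)*m^2 + 6*m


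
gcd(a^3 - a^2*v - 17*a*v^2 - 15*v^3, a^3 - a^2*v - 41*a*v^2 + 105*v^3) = -a + 5*v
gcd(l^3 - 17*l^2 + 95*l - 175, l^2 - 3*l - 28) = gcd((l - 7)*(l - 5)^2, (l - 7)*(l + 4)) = l - 7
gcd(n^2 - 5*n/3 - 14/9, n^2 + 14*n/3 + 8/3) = n + 2/3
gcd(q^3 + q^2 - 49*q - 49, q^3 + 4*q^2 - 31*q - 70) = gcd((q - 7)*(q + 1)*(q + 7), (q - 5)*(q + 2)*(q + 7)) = q + 7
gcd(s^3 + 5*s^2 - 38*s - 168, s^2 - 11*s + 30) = s - 6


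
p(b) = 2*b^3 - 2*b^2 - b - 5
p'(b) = 6*b^2 - 4*b - 1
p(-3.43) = -105.81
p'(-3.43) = 83.31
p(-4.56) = -231.66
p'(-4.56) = 142.00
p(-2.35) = -39.65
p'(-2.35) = 41.54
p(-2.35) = -39.65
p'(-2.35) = 41.54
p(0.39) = -5.58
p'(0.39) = -1.65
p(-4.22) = -186.70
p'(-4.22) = 122.73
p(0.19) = -5.25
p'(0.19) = -1.54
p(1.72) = -2.46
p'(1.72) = 9.87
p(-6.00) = -503.00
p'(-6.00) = 239.00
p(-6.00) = -503.00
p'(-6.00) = 239.00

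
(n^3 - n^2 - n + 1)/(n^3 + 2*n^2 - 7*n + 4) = (n + 1)/(n + 4)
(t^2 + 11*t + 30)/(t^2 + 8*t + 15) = (t + 6)/(t + 3)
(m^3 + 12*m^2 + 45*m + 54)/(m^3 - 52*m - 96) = (m^2 + 6*m + 9)/(m^2 - 6*m - 16)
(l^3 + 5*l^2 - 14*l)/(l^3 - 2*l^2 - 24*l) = (-l^2 - 5*l + 14)/(-l^2 + 2*l + 24)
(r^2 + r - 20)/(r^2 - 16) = (r + 5)/(r + 4)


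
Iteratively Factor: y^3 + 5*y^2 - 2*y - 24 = (y + 3)*(y^2 + 2*y - 8) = (y - 2)*(y + 3)*(y + 4)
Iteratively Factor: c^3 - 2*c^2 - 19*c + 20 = (c + 4)*(c^2 - 6*c + 5) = (c - 1)*(c + 4)*(c - 5)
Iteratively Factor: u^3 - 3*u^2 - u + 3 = (u - 3)*(u^2 - 1) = (u - 3)*(u + 1)*(u - 1)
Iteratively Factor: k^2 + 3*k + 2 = (k + 1)*(k + 2)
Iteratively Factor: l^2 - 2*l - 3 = (l - 3)*(l + 1)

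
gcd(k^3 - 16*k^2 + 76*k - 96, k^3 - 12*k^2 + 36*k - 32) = k^2 - 10*k + 16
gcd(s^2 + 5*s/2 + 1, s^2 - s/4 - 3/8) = s + 1/2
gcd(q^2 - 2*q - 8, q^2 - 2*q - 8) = q^2 - 2*q - 8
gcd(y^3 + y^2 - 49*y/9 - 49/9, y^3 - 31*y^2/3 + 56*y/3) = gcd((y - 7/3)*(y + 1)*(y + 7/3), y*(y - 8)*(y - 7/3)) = y - 7/3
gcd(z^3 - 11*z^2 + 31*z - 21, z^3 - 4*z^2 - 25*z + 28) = z^2 - 8*z + 7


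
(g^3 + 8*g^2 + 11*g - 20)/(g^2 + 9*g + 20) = g - 1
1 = 1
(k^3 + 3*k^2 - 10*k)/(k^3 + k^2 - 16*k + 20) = k/(k - 2)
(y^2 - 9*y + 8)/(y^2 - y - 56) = (y - 1)/(y + 7)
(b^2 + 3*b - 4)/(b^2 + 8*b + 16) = (b - 1)/(b + 4)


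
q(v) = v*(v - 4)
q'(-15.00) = -34.00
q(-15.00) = 285.00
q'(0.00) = -4.00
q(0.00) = 0.00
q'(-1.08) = -6.16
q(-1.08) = 5.49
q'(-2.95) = -9.90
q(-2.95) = 20.50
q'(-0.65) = -5.30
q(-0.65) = 3.02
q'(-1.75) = -7.50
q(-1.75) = 10.06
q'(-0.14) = -4.28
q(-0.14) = 0.58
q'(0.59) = -2.82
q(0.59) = -2.01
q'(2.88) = 1.76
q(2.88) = -3.23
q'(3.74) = 3.48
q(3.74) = -0.97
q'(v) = 2*v - 4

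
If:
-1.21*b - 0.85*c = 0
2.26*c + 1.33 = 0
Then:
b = 0.41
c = -0.59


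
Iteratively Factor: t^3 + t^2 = (t + 1)*(t^2) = t*(t + 1)*(t)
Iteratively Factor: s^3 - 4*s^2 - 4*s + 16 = (s - 2)*(s^2 - 2*s - 8) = (s - 2)*(s + 2)*(s - 4)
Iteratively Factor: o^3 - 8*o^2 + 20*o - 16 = (o - 2)*(o^2 - 6*o + 8) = (o - 4)*(o - 2)*(o - 2)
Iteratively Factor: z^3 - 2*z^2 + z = (z - 1)*(z^2 - z) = z*(z - 1)*(z - 1)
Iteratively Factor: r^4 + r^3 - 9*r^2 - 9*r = (r - 3)*(r^3 + 4*r^2 + 3*r) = (r - 3)*(r + 1)*(r^2 + 3*r) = r*(r - 3)*(r + 1)*(r + 3)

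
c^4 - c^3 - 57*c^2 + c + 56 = (c - 8)*(c - 1)*(c + 1)*(c + 7)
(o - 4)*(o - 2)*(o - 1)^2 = o^4 - 8*o^3 + 21*o^2 - 22*o + 8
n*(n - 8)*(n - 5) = n^3 - 13*n^2 + 40*n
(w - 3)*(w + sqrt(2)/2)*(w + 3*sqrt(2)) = w^3 - 3*w^2 + 7*sqrt(2)*w^2/2 - 21*sqrt(2)*w/2 + 3*w - 9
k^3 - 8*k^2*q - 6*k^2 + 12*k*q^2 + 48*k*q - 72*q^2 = (k - 6)*(k - 6*q)*(k - 2*q)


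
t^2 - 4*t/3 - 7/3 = (t - 7/3)*(t + 1)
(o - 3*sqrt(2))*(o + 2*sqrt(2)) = o^2 - sqrt(2)*o - 12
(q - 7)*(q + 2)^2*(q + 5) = q^4 + 2*q^3 - 39*q^2 - 148*q - 140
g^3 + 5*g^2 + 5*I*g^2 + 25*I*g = g*(g + 5)*(g + 5*I)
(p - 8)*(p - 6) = p^2 - 14*p + 48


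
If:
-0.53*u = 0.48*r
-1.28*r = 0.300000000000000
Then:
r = -0.23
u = 0.21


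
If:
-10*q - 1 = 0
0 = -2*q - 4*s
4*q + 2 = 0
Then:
No Solution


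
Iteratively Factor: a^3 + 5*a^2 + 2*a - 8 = (a + 4)*(a^2 + a - 2) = (a - 1)*(a + 4)*(a + 2)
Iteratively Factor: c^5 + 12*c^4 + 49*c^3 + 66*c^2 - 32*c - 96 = (c + 2)*(c^4 + 10*c^3 + 29*c^2 + 8*c - 48) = (c - 1)*(c + 2)*(c^3 + 11*c^2 + 40*c + 48) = (c - 1)*(c + 2)*(c + 4)*(c^2 + 7*c + 12) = (c - 1)*(c + 2)*(c + 4)^2*(c + 3)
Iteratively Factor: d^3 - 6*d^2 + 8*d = (d)*(d^2 - 6*d + 8) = d*(d - 2)*(d - 4)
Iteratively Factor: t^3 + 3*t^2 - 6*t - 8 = (t + 4)*(t^2 - t - 2) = (t - 2)*(t + 4)*(t + 1)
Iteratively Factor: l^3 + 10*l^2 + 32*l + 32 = (l + 4)*(l^2 + 6*l + 8) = (l + 2)*(l + 4)*(l + 4)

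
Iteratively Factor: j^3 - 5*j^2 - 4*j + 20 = (j - 5)*(j^2 - 4) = (j - 5)*(j + 2)*(j - 2)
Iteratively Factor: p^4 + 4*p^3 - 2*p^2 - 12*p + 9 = (p - 1)*(p^3 + 5*p^2 + 3*p - 9) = (p - 1)*(p + 3)*(p^2 + 2*p - 3) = (p - 1)*(p + 3)^2*(p - 1)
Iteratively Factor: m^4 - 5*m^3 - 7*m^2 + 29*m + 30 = (m + 1)*(m^3 - 6*m^2 - m + 30) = (m - 3)*(m + 1)*(m^2 - 3*m - 10) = (m - 3)*(m + 1)*(m + 2)*(m - 5)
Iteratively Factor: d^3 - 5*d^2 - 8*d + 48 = (d - 4)*(d^2 - d - 12) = (d - 4)*(d + 3)*(d - 4)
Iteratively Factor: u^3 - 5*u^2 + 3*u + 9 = (u - 3)*(u^2 - 2*u - 3) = (u - 3)*(u + 1)*(u - 3)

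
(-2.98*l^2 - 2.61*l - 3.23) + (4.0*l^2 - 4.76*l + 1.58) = 1.02*l^2 - 7.37*l - 1.65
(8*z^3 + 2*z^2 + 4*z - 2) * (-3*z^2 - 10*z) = -24*z^5 - 86*z^4 - 32*z^3 - 34*z^2 + 20*z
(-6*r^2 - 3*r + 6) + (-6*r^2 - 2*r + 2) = -12*r^2 - 5*r + 8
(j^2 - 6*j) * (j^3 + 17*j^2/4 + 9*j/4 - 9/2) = j^5 - 7*j^4/4 - 93*j^3/4 - 18*j^2 + 27*j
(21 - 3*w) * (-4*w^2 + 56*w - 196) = 12*w^3 - 252*w^2 + 1764*w - 4116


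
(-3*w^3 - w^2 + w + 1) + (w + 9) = -3*w^3 - w^2 + 2*w + 10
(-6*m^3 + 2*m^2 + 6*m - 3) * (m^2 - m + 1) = -6*m^5 + 8*m^4 - 2*m^3 - 7*m^2 + 9*m - 3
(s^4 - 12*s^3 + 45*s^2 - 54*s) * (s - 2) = s^5 - 14*s^4 + 69*s^3 - 144*s^2 + 108*s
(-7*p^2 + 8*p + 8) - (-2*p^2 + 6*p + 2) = -5*p^2 + 2*p + 6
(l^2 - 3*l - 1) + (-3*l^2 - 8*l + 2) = -2*l^2 - 11*l + 1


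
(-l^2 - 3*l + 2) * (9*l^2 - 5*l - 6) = -9*l^4 - 22*l^3 + 39*l^2 + 8*l - 12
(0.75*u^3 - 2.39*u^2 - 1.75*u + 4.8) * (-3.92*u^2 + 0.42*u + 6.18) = -2.94*u^5 + 9.6838*u^4 + 10.4912*u^3 - 34.3212*u^2 - 8.799*u + 29.664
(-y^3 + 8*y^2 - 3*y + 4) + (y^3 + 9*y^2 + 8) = 17*y^2 - 3*y + 12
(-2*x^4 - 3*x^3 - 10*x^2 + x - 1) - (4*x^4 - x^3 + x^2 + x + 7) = -6*x^4 - 2*x^3 - 11*x^2 - 8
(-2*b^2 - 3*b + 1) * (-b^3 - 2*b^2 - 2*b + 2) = 2*b^5 + 7*b^4 + 9*b^3 - 8*b + 2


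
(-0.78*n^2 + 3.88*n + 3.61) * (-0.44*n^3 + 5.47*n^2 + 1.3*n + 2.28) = 0.3432*n^5 - 5.9738*n^4 + 18.6212*n^3 + 23.0123*n^2 + 13.5394*n + 8.2308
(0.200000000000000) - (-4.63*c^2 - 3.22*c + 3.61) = 4.63*c^2 + 3.22*c - 3.41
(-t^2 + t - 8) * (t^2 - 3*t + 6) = -t^4 + 4*t^3 - 17*t^2 + 30*t - 48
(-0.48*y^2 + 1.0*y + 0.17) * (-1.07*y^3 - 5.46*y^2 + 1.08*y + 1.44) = 0.5136*y^5 + 1.5508*y^4 - 6.1603*y^3 - 0.5394*y^2 + 1.6236*y + 0.2448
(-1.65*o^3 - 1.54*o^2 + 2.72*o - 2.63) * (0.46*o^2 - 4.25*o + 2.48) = -0.759*o^5 + 6.3041*o^4 + 3.7042*o^3 - 16.589*o^2 + 17.9231*o - 6.5224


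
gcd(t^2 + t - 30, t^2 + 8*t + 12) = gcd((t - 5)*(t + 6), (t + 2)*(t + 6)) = t + 6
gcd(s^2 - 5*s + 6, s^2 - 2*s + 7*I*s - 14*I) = s - 2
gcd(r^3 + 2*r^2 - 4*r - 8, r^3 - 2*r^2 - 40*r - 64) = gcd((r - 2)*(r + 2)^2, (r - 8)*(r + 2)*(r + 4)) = r + 2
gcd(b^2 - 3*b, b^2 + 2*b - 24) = 1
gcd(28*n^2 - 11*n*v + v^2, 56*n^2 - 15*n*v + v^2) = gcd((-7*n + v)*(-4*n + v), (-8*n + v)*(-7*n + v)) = -7*n + v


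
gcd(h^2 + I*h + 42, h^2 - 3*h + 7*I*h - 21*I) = h + 7*I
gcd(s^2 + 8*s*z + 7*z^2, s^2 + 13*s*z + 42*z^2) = s + 7*z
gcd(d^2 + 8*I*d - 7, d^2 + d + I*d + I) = d + I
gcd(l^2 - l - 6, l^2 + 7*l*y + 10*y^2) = 1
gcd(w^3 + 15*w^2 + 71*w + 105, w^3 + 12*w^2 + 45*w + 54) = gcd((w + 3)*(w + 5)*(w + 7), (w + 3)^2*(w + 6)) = w + 3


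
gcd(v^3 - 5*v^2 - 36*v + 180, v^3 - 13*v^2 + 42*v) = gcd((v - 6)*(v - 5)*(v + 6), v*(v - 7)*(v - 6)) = v - 6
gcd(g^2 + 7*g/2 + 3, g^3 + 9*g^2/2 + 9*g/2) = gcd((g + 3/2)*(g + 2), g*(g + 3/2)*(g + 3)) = g + 3/2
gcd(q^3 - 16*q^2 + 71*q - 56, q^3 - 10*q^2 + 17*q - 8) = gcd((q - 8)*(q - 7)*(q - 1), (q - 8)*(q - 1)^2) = q^2 - 9*q + 8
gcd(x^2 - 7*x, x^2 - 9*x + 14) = x - 7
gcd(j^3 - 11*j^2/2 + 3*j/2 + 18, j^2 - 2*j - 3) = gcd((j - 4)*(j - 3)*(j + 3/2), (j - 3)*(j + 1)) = j - 3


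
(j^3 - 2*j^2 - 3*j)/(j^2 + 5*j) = (j^2 - 2*j - 3)/(j + 5)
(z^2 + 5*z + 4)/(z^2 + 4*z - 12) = (z^2 + 5*z + 4)/(z^2 + 4*z - 12)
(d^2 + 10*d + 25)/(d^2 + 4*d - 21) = (d^2 + 10*d + 25)/(d^2 + 4*d - 21)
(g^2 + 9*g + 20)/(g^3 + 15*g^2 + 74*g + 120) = 1/(g + 6)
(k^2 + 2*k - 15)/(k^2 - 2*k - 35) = (k - 3)/(k - 7)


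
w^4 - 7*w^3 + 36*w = w*(w - 6)*(w - 3)*(w + 2)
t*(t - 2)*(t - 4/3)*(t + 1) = t^4 - 7*t^3/3 - 2*t^2/3 + 8*t/3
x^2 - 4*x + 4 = (x - 2)^2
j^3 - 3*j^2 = j^2*(j - 3)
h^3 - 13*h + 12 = (h - 3)*(h - 1)*(h + 4)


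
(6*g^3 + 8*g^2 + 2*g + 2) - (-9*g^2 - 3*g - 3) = 6*g^3 + 17*g^2 + 5*g + 5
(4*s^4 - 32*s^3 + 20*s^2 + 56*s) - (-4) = 4*s^4 - 32*s^3 + 20*s^2 + 56*s + 4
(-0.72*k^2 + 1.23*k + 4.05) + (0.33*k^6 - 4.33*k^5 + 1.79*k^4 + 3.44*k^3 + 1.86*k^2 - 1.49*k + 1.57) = 0.33*k^6 - 4.33*k^5 + 1.79*k^4 + 3.44*k^3 + 1.14*k^2 - 0.26*k + 5.62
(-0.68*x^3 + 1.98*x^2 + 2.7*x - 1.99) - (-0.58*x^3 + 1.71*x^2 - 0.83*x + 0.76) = -0.1*x^3 + 0.27*x^2 + 3.53*x - 2.75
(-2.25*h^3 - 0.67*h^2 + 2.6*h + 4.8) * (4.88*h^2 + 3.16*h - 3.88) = -10.98*h^5 - 10.3796*h^4 + 19.3008*h^3 + 34.2396*h^2 + 5.08*h - 18.624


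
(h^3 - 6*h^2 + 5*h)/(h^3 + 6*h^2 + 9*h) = (h^2 - 6*h + 5)/(h^2 + 6*h + 9)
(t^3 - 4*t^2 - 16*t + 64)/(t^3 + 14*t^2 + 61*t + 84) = (t^2 - 8*t + 16)/(t^2 + 10*t + 21)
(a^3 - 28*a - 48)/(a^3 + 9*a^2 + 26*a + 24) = (a - 6)/(a + 3)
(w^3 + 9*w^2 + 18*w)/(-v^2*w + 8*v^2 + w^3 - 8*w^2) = w*(-w^2 - 9*w - 18)/(v^2*w - 8*v^2 - w^3 + 8*w^2)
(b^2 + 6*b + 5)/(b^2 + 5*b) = (b + 1)/b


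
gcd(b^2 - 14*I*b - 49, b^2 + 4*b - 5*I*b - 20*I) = 1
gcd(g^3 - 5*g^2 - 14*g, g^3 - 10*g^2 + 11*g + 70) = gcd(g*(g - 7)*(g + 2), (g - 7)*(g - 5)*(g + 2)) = g^2 - 5*g - 14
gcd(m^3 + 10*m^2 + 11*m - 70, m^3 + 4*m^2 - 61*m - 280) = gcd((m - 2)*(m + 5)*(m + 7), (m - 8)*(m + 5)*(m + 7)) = m^2 + 12*m + 35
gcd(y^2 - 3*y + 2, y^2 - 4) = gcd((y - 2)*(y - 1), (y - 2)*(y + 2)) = y - 2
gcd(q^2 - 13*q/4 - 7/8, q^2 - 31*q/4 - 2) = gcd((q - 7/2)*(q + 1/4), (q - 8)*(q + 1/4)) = q + 1/4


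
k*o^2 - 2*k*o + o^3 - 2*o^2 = o*(k + o)*(o - 2)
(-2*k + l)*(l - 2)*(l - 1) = -2*k*l^2 + 6*k*l - 4*k + l^3 - 3*l^2 + 2*l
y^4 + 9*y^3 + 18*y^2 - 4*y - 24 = (y - 1)*(y + 2)^2*(y + 6)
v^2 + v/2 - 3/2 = (v - 1)*(v + 3/2)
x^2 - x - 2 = (x - 2)*(x + 1)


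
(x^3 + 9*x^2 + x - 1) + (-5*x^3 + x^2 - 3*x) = -4*x^3 + 10*x^2 - 2*x - 1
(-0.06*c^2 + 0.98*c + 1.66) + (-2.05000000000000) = -0.06*c^2 + 0.98*c - 0.39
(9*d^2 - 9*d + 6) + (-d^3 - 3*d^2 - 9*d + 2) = -d^3 + 6*d^2 - 18*d + 8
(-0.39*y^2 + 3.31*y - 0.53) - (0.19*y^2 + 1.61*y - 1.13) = -0.58*y^2 + 1.7*y + 0.6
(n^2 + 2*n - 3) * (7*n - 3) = 7*n^3 + 11*n^2 - 27*n + 9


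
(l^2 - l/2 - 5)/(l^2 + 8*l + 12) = (l - 5/2)/(l + 6)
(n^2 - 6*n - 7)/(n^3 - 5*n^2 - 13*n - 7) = 1/(n + 1)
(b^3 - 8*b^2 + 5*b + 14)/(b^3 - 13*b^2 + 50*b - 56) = (b + 1)/(b - 4)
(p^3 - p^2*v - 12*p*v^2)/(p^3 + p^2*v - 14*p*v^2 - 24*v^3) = p/(p + 2*v)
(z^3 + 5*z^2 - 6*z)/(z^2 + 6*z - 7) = z*(z + 6)/(z + 7)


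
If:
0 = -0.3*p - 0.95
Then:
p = -3.17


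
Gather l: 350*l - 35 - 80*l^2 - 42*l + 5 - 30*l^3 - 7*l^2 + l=-30*l^3 - 87*l^2 + 309*l - 30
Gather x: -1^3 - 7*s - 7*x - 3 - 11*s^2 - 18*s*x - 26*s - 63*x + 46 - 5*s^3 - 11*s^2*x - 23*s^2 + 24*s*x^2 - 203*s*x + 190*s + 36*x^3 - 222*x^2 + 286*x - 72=-5*s^3 - 34*s^2 + 157*s + 36*x^3 + x^2*(24*s - 222) + x*(-11*s^2 - 221*s + 216) - 30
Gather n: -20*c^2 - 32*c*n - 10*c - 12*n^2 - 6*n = -20*c^2 - 10*c - 12*n^2 + n*(-32*c - 6)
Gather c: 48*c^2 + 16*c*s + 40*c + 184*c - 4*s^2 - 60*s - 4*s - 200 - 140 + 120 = 48*c^2 + c*(16*s + 224) - 4*s^2 - 64*s - 220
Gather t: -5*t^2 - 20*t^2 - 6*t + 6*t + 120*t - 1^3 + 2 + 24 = -25*t^2 + 120*t + 25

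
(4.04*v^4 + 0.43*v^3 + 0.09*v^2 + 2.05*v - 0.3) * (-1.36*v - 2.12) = -5.4944*v^5 - 9.1496*v^4 - 1.034*v^3 - 2.9788*v^2 - 3.938*v + 0.636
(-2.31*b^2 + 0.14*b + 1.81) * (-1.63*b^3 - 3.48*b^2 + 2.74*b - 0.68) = 3.7653*b^5 + 7.8106*b^4 - 9.7669*b^3 - 4.3444*b^2 + 4.8642*b - 1.2308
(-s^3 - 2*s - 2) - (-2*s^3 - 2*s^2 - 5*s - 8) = s^3 + 2*s^2 + 3*s + 6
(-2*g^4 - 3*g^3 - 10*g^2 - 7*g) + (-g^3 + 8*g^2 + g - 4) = -2*g^4 - 4*g^3 - 2*g^2 - 6*g - 4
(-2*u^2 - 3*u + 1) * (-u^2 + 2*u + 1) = 2*u^4 - u^3 - 9*u^2 - u + 1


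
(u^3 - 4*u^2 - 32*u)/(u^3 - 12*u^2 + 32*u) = (u + 4)/(u - 4)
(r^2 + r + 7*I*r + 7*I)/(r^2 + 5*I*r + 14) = (r + 1)/(r - 2*I)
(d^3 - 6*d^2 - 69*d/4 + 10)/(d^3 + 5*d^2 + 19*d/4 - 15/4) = (d - 8)/(d + 3)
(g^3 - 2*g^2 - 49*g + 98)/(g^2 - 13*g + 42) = (g^2 + 5*g - 14)/(g - 6)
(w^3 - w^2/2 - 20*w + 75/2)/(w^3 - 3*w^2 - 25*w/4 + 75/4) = 2*(w + 5)/(2*w + 5)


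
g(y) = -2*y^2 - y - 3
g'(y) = -4*y - 1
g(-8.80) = -149.08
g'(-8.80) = 34.20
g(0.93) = -5.66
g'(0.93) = -4.72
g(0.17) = -3.23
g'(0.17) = -1.68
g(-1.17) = -4.57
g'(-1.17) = 3.68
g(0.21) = -3.30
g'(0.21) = -1.84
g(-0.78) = -3.44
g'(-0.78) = 2.12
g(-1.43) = -5.66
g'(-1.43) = 4.72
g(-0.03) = -2.97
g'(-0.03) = -0.88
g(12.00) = -303.00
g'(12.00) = -49.00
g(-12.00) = -279.00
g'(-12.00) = 47.00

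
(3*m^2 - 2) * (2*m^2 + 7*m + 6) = 6*m^4 + 21*m^3 + 14*m^2 - 14*m - 12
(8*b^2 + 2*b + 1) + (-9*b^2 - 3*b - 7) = -b^2 - b - 6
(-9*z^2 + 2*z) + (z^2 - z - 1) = -8*z^2 + z - 1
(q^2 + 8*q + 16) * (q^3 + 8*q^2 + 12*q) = q^5 + 16*q^4 + 92*q^3 + 224*q^2 + 192*q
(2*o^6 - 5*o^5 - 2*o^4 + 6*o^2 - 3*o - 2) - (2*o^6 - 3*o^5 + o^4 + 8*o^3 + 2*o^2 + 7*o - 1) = -2*o^5 - 3*o^4 - 8*o^3 + 4*o^2 - 10*o - 1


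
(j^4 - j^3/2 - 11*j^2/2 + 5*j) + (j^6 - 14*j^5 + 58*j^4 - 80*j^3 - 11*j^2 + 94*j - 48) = j^6 - 14*j^5 + 59*j^4 - 161*j^3/2 - 33*j^2/2 + 99*j - 48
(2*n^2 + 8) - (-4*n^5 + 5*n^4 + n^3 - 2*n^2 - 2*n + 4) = 4*n^5 - 5*n^4 - n^3 + 4*n^2 + 2*n + 4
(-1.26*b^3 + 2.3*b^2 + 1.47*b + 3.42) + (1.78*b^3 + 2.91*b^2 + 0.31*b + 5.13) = 0.52*b^3 + 5.21*b^2 + 1.78*b + 8.55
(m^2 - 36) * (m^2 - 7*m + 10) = m^4 - 7*m^3 - 26*m^2 + 252*m - 360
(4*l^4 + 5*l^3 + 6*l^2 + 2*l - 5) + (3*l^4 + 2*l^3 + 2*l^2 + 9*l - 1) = 7*l^4 + 7*l^3 + 8*l^2 + 11*l - 6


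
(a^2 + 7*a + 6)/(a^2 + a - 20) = (a^2 + 7*a + 6)/(a^2 + a - 20)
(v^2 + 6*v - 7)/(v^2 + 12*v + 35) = (v - 1)/(v + 5)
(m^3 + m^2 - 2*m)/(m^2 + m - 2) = m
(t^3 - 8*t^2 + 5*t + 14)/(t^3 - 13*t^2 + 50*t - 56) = (t + 1)/(t - 4)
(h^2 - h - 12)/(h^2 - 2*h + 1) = (h^2 - h - 12)/(h^2 - 2*h + 1)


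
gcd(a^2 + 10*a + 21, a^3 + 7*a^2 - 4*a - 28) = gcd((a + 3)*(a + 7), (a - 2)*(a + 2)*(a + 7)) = a + 7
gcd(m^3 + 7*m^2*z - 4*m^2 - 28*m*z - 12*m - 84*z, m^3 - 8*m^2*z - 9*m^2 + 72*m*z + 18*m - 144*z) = m - 6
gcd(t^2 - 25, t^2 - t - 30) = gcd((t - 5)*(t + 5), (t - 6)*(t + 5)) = t + 5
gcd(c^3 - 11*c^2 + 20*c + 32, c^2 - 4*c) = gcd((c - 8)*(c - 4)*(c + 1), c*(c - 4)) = c - 4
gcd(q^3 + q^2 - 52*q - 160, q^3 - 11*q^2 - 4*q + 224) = q^2 - 4*q - 32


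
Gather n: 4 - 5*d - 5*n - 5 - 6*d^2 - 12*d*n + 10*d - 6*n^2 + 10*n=-6*d^2 + 5*d - 6*n^2 + n*(5 - 12*d) - 1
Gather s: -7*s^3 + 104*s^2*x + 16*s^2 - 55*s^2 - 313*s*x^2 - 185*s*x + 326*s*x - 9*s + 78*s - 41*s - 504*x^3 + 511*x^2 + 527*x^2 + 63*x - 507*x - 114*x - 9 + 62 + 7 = -7*s^3 + s^2*(104*x - 39) + s*(-313*x^2 + 141*x + 28) - 504*x^3 + 1038*x^2 - 558*x + 60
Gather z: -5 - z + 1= -z - 4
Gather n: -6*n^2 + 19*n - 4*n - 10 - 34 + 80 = -6*n^2 + 15*n + 36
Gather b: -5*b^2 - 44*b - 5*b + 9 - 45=-5*b^2 - 49*b - 36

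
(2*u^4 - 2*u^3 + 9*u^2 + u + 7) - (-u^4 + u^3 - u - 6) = 3*u^4 - 3*u^3 + 9*u^2 + 2*u + 13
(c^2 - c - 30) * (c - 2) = c^3 - 3*c^2 - 28*c + 60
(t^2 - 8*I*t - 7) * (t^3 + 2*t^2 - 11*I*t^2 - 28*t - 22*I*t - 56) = t^5 + 2*t^4 - 19*I*t^4 - 123*t^3 - 38*I*t^3 - 246*t^2 + 301*I*t^2 + 196*t + 602*I*t + 392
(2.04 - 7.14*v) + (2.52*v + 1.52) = 3.56 - 4.62*v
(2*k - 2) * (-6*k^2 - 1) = -12*k^3 + 12*k^2 - 2*k + 2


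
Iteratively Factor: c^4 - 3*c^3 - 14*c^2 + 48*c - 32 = (c - 1)*(c^3 - 2*c^2 - 16*c + 32) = (c - 2)*(c - 1)*(c^2 - 16) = (c - 2)*(c - 1)*(c + 4)*(c - 4)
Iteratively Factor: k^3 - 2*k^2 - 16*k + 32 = (k - 4)*(k^2 + 2*k - 8) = (k - 4)*(k - 2)*(k + 4)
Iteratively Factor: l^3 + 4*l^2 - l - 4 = (l + 4)*(l^2 - 1) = (l - 1)*(l + 4)*(l + 1)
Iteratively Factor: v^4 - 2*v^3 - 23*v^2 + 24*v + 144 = (v - 4)*(v^3 + 2*v^2 - 15*v - 36) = (v - 4)*(v + 3)*(v^2 - v - 12) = (v - 4)*(v + 3)^2*(v - 4)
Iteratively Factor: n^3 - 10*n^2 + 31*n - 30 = (n - 3)*(n^2 - 7*n + 10) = (n - 5)*(n - 3)*(n - 2)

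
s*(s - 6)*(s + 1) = s^3 - 5*s^2 - 6*s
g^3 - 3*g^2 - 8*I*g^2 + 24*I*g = g*(g - 3)*(g - 8*I)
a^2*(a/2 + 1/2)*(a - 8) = a^4/2 - 7*a^3/2 - 4*a^2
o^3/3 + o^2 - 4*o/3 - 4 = (o/3 + 1)*(o - 2)*(o + 2)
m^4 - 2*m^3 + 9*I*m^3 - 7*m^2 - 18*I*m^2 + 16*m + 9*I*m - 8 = (m - 1)^2*(m + I)*(m + 8*I)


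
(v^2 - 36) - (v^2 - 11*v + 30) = 11*v - 66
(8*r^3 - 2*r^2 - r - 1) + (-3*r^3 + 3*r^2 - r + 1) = 5*r^3 + r^2 - 2*r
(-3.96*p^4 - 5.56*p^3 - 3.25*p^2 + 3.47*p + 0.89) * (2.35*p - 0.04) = -9.306*p^5 - 12.9076*p^4 - 7.4151*p^3 + 8.2845*p^2 + 1.9527*p - 0.0356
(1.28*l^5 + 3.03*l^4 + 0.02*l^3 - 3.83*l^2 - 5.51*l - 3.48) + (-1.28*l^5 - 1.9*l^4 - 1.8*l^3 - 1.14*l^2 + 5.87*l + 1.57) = 1.13*l^4 - 1.78*l^3 - 4.97*l^2 + 0.36*l - 1.91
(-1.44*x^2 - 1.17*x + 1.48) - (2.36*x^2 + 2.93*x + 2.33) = -3.8*x^2 - 4.1*x - 0.85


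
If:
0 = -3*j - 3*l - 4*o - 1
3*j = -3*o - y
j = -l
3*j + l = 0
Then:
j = 0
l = 0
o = -1/4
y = 3/4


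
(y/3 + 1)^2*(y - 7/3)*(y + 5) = y^4/9 + 26*y^3/27 + 40*y^2/27 - 46*y/9 - 35/3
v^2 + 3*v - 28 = (v - 4)*(v + 7)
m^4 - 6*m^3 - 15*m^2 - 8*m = m*(m - 8)*(m + 1)^2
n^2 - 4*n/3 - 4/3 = (n - 2)*(n + 2/3)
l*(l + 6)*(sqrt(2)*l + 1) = sqrt(2)*l^3 + l^2 + 6*sqrt(2)*l^2 + 6*l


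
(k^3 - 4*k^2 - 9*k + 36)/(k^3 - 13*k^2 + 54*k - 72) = (k + 3)/(k - 6)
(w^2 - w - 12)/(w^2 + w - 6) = (w - 4)/(w - 2)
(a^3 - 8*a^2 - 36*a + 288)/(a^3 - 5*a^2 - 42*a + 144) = (a - 6)/(a - 3)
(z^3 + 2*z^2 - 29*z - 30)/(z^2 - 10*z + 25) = (z^2 + 7*z + 6)/(z - 5)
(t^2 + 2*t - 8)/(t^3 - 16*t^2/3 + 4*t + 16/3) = 3*(t + 4)/(3*t^2 - 10*t - 8)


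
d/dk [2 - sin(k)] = -cos(k)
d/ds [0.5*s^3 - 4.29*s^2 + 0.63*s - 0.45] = 1.5*s^2 - 8.58*s + 0.63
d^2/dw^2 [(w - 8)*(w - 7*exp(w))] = -7*w*exp(w) + 42*exp(w) + 2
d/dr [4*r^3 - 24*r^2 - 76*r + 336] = 12*r^2 - 48*r - 76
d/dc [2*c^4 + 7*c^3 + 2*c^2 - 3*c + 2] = 8*c^3 + 21*c^2 + 4*c - 3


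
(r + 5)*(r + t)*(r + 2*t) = r^3 + 3*r^2*t + 5*r^2 + 2*r*t^2 + 15*r*t + 10*t^2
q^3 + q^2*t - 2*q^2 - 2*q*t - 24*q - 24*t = (q - 6)*(q + 4)*(q + t)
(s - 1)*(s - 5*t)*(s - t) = s^3 - 6*s^2*t - s^2 + 5*s*t^2 + 6*s*t - 5*t^2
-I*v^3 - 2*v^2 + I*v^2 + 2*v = v*(v - 2*I)*(-I*v + I)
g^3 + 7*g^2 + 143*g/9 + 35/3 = (g + 5/3)*(g + 7/3)*(g + 3)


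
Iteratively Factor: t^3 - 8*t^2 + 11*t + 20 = (t + 1)*(t^2 - 9*t + 20) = (t - 4)*(t + 1)*(t - 5)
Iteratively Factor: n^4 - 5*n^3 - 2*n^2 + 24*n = (n)*(n^3 - 5*n^2 - 2*n + 24) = n*(n - 3)*(n^2 - 2*n - 8) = n*(n - 4)*(n - 3)*(n + 2)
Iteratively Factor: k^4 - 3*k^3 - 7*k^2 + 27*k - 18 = (k + 3)*(k^3 - 6*k^2 + 11*k - 6) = (k - 1)*(k + 3)*(k^2 - 5*k + 6) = (k - 2)*(k - 1)*(k + 3)*(k - 3)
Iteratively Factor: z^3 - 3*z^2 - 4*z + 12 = (z - 2)*(z^2 - z - 6) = (z - 2)*(z + 2)*(z - 3)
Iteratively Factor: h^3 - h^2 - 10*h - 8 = (h + 2)*(h^2 - 3*h - 4) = (h + 1)*(h + 2)*(h - 4)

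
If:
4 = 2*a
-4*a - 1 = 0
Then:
No Solution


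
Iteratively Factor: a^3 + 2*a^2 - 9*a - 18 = (a + 2)*(a^2 - 9) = (a - 3)*(a + 2)*(a + 3)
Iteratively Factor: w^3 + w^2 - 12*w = (w)*(w^2 + w - 12) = w*(w - 3)*(w + 4)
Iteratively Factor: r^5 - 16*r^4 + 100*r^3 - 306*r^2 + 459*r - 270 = (r - 5)*(r^4 - 11*r^3 + 45*r^2 - 81*r + 54) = (r - 5)*(r - 2)*(r^3 - 9*r^2 + 27*r - 27) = (r - 5)*(r - 3)*(r - 2)*(r^2 - 6*r + 9) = (r - 5)*(r - 3)^2*(r - 2)*(r - 3)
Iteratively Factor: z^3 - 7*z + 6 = (z - 1)*(z^2 + z - 6) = (z - 2)*(z - 1)*(z + 3)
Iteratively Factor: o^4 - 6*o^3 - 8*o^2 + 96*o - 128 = (o - 4)*(o^3 - 2*o^2 - 16*o + 32) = (o - 4)*(o + 4)*(o^2 - 6*o + 8) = (o - 4)*(o - 2)*(o + 4)*(o - 4)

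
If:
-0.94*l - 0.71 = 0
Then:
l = -0.76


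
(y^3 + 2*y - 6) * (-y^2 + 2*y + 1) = -y^5 + 2*y^4 - y^3 + 10*y^2 - 10*y - 6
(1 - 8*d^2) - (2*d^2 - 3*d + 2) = -10*d^2 + 3*d - 1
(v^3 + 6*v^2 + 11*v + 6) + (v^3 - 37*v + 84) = 2*v^3 + 6*v^2 - 26*v + 90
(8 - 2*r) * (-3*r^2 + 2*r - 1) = 6*r^3 - 28*r^2 + 18*r - 8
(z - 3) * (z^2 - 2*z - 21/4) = z^3 - 5*z^2 + 3*z/4 + 63/4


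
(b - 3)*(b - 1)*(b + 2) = b^3 - 2*b^2 - 5*b + 6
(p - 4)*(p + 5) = p^2 + p - 20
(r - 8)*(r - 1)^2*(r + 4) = r^4 - 6*r^3 - 23*r^2 + 60*r - 32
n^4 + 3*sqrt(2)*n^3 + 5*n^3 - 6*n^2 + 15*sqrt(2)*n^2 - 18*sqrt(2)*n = n*(n - 1)*(n + 6)*(n + 3*sqrt(2))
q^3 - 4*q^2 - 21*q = q*(q - 7)*(q + 3)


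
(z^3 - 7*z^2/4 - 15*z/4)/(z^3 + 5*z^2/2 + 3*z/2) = (4*z^2 - 7*z - 15)/(2*(2*z^2 + 5*z + 3))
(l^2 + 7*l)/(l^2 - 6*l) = (l + 7)/(l - 6)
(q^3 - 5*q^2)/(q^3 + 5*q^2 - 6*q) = q*(q - 5)/(q^2 + 5*q - 6)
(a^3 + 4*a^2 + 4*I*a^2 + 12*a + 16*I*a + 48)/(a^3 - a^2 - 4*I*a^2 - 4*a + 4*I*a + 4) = (a^2 + a*(4 + 6*I) + 24*I)/(a^2 + a*(-1 - 2*I) + 2*I)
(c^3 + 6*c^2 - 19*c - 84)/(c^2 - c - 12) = c + 7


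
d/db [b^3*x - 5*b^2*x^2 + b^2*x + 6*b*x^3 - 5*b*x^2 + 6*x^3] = x*(3*b^2 - 10*b*x + 2*b + 6*x^2 - 5*x)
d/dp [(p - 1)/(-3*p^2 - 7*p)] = (3*p^2 - 6*p - 7)/(p^2*(9*p^2 + 42*p + 49))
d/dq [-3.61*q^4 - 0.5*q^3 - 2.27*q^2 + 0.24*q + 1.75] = -14.44*q^3 - 1.5*q^2 - 4.54*q + 0.24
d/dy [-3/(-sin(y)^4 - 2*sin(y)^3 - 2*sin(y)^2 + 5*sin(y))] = 3*(-7*sin(y) + sin(3*y) + 3*cos(2*y) + 2)*cos(y)/((sin(y)^3 + 2*sin(y)^2 + 2*sin(y) - 5)^2*sin(y)^2)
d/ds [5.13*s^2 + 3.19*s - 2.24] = 10.26*s + 3.19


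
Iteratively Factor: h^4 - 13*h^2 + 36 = (h - 2)*(h^3 + 2*h^2 - 9*h - 18) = (h - 2)*(h + 3)*(h^2 - h - 6) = (h - 3)*(h - 2)*(h + 3)*(h + 2)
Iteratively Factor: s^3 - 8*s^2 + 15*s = (s - 3)*(s^2 - 5*s) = (s - 5)*(s - 3)*(s)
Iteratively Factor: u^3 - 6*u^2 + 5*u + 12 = (u - 3)*(u^2 - 3*u - 4) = (u - 3)*(u + 1)*(u - 4)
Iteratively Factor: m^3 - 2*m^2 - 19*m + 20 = (m + 4)*(m^2 - 6*m + 5) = (m - 1)*(m + 4)*(m - 5)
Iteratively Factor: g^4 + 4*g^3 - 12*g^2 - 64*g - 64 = (g + 2)*(g^3 + 2*g^2 - 16*g - 32) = (g + 2)*(g + 4)*(g^2 - 2*g - 8) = (g - 4)*(g + 2)*(g + 4)*(g + 2)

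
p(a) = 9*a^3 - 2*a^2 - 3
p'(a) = 27*a^2 - 4*a = a*(27*a - 4)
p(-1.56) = -42.03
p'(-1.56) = 71.95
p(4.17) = 614.83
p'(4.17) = 452.82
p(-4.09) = -652.22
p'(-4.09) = 468.02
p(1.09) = 6.28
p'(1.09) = 27.72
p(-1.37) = -29.90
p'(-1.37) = 56.16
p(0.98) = 3.55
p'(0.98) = 22.01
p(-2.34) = -129.27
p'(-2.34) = 157.20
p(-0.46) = -4.30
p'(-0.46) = 7.55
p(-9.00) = -6726.00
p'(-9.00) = 2223.00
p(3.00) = 222.00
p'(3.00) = 231.00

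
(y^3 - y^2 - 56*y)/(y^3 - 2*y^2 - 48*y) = (y + 7)/(y + 6)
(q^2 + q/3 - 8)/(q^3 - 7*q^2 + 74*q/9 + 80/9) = 3*(q + 3)/(3*q^2 - 13*q - 10)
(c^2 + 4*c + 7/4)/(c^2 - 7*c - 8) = (c^2 + 4*c + 7/4)/(c^2 - 7*c - 8)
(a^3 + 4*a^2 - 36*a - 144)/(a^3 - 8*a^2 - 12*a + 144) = (a + 6)/(a - 6)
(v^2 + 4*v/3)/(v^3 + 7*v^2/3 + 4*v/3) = 1/(v + 1)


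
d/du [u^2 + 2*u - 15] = 2*u + 2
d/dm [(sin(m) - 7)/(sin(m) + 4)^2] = (18 - sin(m))*cos(m)/(sin(m) + 4)^3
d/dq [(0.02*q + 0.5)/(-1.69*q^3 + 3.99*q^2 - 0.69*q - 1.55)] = (0.0676*q^3 + 2.4552*q^2 - 3.99*q + 0.314)/(2.8561*q^6 - 13.4862*q^5 + 18.2523*q^4 - 0.2672*q^3 - 11.8929*q^2 + 2.139*q + 2.4025)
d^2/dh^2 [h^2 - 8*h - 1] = 2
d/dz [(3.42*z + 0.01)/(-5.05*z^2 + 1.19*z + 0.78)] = (17.271*z^2 + 0.101*z + 2.6557)/(25.5025*z^4 - 12.019*z^3 - 6.4619*z^2 + 1.8564*z + 0.6084)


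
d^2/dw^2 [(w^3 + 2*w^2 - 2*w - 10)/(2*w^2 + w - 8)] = 2*(5*w^3 - 48*w^2 + 36*w - 58)/(8*w^6 + 12*w^5 - 90*w^4 - 95*w^3 + 360*w^2 + 192*w - 512)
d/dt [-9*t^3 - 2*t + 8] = -27*t^2 - 2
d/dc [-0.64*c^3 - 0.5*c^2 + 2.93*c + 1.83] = -1.92*c^2 - 1.0*c + 2.93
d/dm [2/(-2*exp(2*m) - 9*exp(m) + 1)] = (8*exp(m) + 18)*exp(m)/(2*exp(2*m) + 9*exp(m) - 1)^2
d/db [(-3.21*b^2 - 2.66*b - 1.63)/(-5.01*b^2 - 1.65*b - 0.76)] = (-8.0301*b^2 - 11.4534*b - 0.667899999999999)/(25.1001*b^4 + 16.533*b^3 + 10.3377*b^2 + 2.508*b + 0.5776)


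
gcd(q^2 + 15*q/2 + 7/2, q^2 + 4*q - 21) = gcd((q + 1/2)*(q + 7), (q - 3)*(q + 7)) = q + 7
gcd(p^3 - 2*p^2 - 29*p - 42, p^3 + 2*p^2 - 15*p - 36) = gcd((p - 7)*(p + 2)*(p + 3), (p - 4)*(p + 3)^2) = p + 3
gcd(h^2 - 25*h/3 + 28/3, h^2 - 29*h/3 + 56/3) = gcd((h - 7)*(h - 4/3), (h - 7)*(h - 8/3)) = h - 7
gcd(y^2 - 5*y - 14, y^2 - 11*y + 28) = y - 7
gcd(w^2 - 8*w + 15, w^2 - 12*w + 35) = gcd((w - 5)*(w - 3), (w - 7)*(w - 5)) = w - 5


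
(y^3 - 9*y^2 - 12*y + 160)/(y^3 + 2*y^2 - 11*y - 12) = (y^2 - 13*y + 40)/(y^2 - 2*y - 3)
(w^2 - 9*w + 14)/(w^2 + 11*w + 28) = (w^2 - 9*w + 14)/(w^2 + 11*w + 28)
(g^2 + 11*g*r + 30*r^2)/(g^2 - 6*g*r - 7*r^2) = (-g^2 - 11*g*r - 30*r^2)/(-g^2 + 6*g*r + 7*r^2)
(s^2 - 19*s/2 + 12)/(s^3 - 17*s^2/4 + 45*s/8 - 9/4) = 4*(s - 8)/(4*s^2 - 11*s + 6)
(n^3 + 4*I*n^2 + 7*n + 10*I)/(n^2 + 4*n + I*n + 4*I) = (n^2 + 3*I*n + 10)/(n + 4)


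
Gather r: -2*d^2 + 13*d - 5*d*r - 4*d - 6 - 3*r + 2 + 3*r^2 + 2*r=-2*d^2 + 9*d + 3*r^2 + r*(-5*d - 1) - 4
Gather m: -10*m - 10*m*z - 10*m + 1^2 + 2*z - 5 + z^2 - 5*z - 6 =m*(-10*z - 20) + z^2 - 3*z - 10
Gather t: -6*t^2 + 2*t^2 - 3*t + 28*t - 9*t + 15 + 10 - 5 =-4*t^2 + 16*t + 20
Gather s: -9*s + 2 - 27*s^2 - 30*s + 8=-27*s^2 - 39*s + 10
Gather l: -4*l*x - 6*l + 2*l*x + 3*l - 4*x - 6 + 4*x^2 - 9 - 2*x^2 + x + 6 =l*(-2*x - 3) + 2*x^2 - 3*x - 9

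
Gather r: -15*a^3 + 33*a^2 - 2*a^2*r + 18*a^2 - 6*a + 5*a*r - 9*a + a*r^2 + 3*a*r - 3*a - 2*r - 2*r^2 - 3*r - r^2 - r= -15*a^3 + 51*a^2 - 18*a + r^2*(a - 3) + r*(-2*a^2 + 8*a - 6)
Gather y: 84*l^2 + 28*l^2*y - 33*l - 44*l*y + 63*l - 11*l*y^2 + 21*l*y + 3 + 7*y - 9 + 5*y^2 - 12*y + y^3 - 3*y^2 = 84*l^2 + 30*l + y^3 + y^2*(2 - 11*l) + y*(28*l^2 - 23*l - 5) - 6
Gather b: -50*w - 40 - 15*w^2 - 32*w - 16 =-15*w^2 - 82*w - 56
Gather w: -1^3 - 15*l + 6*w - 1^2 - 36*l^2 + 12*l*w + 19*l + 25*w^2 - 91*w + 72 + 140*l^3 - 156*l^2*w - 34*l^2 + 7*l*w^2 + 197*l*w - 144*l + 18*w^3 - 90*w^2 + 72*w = 140*l^3 - 70*l^2 - 140*l + 18*w^3 + w^2*(7*l - 65) + w*(-156*l^2 + 209*l - 13) + 70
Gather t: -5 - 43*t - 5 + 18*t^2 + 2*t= 18*t^2 - 41*t - 10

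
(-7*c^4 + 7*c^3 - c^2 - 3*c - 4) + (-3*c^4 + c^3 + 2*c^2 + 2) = -10*c^4 + 8*c^3 + c^2 - 3*c - 2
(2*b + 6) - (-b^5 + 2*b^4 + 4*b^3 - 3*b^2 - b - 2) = b^5 - 2*b^4 - 4*b^3 + 3*b^2 + 3*b + 8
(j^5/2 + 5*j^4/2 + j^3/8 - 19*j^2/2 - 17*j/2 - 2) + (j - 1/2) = j^5/2 + 5*j^4/2 + j^3/8 - 19*j^2/2 - 15*j/2 - 5/2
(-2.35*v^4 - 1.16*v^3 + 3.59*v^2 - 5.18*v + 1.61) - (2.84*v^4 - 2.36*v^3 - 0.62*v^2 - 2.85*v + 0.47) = -5.19*v^4 + 1.2*v^3 + 4.21*v^2 - 2.33*v + 1.14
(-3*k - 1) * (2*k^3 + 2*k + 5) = -6*k^4 - 2*k^3 - 6*k^2 - 17*k - 5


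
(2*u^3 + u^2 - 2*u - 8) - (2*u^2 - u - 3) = 2*u^3 - u^2 - u - 5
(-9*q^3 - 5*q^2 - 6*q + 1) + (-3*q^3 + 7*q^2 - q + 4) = -12*q^3 + 2*q^2 - 7*q + 5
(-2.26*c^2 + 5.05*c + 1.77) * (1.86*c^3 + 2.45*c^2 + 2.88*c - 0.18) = -4.2036*c^5 + 3.856*c^4 + 9.1559*c^3 + 19.2873*c^2 + 4.1886*c - 0.3186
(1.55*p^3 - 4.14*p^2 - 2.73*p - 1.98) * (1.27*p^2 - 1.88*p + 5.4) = 1.9685*p^5 - 8.1718*p^4 + 12.6861*p^3 - 19.7382*p^2 - 11.0196*p - 10.692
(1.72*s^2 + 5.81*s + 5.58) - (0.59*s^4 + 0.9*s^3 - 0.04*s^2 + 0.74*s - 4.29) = -0.59*s^4 - 0.9*s^3 + 1.76*s^2 + 5.07*s + 9.87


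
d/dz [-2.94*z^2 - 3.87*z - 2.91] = -5.88*z - 3.87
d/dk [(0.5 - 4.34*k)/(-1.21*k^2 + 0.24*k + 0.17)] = (-5.2514*k^2 + 1.21*k - 0.8578)/(1.4641*k^4 - 0.5808*k^3 - 0.3538*k^2 + 0.0816*k + 0.0289)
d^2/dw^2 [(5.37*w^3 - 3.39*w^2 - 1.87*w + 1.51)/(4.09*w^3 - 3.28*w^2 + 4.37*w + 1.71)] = (30.66273*w^6 - 763.567008*w^5 + 366.487722*w^4 + 202.586398*w^3 + 543.03372*w^2 - 161.943384*w + 82.733714)/(68.417929*w^9 - 164.604504*w^8 + 351.310959*w^7 - 301.218943*w^6 + 237.721635*w^5 + 50.657154*w^4 - 27.730576*w^3 + 69.193953*w^2 + 38.334951*w + 5.000211)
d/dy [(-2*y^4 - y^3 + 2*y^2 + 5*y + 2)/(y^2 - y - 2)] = (-4*y^5 + 5*y^4 + 18*y^3 - y^2 - 12*y - 8)/(y^4 - 2*y^3 - 3*y^2 + 4*y + 4)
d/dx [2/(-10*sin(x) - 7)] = 20*cos(x)/(10*sin(x) + 7)^2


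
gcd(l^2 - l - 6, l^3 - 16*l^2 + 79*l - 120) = l - 3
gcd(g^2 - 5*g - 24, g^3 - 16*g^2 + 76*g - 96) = g - 8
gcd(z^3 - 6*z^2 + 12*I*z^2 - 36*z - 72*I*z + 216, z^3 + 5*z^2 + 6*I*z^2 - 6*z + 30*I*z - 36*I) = z + 6*I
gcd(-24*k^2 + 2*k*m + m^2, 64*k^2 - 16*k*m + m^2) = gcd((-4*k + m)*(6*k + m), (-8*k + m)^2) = 1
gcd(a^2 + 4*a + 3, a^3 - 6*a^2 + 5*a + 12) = a + 1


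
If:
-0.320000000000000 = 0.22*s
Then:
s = -1.45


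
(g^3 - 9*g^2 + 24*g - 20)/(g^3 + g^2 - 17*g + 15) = (g^3 - 9*g^2 + 24*g - 20)/(g^3 + g^2 - 17*g + 15)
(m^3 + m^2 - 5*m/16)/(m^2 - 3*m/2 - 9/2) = m*(-16*m^2 - 16*m + 5)/(8*(-2*m^2 + 3*m + 9))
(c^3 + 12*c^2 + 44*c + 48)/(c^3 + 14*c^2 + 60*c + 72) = (c + 4)/(c + 6)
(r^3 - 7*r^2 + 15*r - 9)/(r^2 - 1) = (r^2 - 6*r + 9)/(r + 1)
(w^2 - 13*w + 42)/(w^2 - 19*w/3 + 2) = 3*(w - 7)/(3*w - 1)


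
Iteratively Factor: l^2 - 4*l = (l - 4)*(l)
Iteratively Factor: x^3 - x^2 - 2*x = (x - 2)*(x^2 + x) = x*(x - 2)*(x + 1)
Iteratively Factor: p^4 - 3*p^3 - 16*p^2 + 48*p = (p + 4)*(p^3 - 7*p^2 + 12*p) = (p - 4)*(p + 4)*(p^2 - 3*p) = p*(p - 4)*(p + 4)*(p - 3)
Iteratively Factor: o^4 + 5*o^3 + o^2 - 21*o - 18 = (o - 2)*(o^3 + 7*o^2 + 15*o + 9) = (o - 2)*(o + 1)*(o^2 + 6*o + 9) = (o - 2)*(o + 1)*(o + 3)*(o + 3)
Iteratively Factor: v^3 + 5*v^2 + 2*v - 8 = (v - 1)*(v^2 + 6*v + 8) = (v - 1)*(v + 2)*(v + 4)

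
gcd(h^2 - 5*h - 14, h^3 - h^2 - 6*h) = h + 2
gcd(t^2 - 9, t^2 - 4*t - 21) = t + 3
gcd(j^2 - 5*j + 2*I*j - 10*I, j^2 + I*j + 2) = j + 2*I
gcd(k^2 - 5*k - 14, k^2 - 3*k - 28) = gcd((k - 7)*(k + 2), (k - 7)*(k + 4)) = k - 7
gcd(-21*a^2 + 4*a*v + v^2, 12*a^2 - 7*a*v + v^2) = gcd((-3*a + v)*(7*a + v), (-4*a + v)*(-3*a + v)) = -3*a + v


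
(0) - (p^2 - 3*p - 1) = -p^2 + 3*p + 1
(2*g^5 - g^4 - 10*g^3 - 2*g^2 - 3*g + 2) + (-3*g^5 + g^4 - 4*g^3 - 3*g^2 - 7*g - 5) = -g^5 - 14*g^3 - 5*g^2 - 10*g - 3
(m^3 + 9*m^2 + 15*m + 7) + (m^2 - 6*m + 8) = m^3 + 10*m^2 + 9*m + 15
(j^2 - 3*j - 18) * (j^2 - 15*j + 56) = j^4 - 18*j^3 + 83*j^2 + 102*j - 1008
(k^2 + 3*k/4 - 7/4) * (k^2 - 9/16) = k^4 + 3*k^3/4 - 37*k^2/16 - 27*k/64 + 63/64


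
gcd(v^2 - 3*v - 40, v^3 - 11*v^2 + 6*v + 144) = v - 8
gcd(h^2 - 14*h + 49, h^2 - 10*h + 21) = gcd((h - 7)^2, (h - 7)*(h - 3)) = h - 7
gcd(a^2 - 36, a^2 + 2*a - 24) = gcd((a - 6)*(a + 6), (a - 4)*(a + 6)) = a + 6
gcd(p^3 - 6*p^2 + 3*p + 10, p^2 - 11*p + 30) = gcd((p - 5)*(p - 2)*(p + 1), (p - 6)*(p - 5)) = p - 5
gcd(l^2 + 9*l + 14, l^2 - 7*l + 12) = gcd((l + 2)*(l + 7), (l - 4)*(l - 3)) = 1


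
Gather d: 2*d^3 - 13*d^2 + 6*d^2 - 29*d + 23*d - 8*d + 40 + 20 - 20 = 2*d^3 - 7*d^2 - 14*d + 40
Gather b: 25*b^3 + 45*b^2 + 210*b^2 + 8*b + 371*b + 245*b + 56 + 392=25*b^3 + 255*b^2 + 624*b + 448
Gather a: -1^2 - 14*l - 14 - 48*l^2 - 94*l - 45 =-48*l^2 - 108*l - 60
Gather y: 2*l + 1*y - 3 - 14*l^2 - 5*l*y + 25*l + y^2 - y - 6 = -14*l^2 - 5*l*y + 27*l + y^2 - 9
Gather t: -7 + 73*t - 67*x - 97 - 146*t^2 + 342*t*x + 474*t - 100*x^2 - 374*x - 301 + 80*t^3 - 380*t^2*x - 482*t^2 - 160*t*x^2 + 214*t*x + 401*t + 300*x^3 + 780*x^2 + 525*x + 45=80*t^3 + t^2*(-380*x - 628) + t*(-160*x^2 + 556*x + 948) + 300*x^3 + 680*x^2 + 84*x - 360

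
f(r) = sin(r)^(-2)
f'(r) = -2*cos(r)/sin(r)^3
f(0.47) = 4.88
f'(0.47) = -19.20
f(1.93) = 1.14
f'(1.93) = 0.86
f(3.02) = 67.97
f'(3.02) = 1112.50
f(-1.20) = 1.15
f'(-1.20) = 0.90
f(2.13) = 1.39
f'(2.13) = 1.74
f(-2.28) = 1.74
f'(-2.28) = -2.98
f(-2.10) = 1.34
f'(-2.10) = -1.57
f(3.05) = 119.53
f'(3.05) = 2602.83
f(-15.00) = 2.36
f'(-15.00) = -5.53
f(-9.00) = 5.89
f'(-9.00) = -26.03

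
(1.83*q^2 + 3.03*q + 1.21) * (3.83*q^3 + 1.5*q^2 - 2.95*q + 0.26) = 7.0089*q^5 + 14.3499*q^4 + 3.7808*q^3 - 6.6477*q^2 - 2.7817*q + 0.3146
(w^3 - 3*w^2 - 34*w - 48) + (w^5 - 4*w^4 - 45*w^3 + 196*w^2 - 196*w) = w^5 - 4*w^4 - 44*w^3 + 193*w^2 - 230*w - 48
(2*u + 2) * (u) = 2*u^2 + 2*u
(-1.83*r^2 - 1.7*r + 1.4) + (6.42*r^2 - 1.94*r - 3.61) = 4.59*r^2 - 3.64*r - 2.21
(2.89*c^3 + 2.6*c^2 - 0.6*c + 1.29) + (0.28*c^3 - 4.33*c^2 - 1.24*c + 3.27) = 3.17*c^3 - 1.73*c^2 - 1.84*c + 4.56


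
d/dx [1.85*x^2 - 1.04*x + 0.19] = 3.7*x - 1.04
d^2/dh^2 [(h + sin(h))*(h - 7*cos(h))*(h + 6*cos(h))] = sqrt(2)*h^2*cos(h + pi/4) + 2*h*sin(2*h) + 4*sqrt(2)*h*sin(h + pi/4) + 84*h*cos(2*h) + 6*h + 25*sin(h)/2 + 84*sin(2*h) + 189*sin(3*h)/2 - 2*cos(h) - 2*cos(2*h)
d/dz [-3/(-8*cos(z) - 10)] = 6*sin(z)/(4*cos(z) + 5)^2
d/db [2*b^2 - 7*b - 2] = 4*b - 7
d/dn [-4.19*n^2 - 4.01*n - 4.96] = -8.38*n - 4.01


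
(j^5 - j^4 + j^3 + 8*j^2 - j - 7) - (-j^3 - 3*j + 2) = j^5 - j^4 + 2*j^3 + 8*j^2 + 2*j - 9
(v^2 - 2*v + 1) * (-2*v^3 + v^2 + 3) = -2*v^5 + 5*v^4 - 4*v^3 + 4*v^2 - 6*v + 3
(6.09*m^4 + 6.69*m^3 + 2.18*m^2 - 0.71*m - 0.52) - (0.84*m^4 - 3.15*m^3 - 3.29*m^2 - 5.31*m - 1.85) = 5.25*m^4 + 9.84*m^3 + 5.47*m^2 + 4.6*m + 1.33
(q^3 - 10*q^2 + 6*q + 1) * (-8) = -8*q^3 + 80*q^2 - 48*q - 8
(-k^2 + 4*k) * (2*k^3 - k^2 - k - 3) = -2*k^5 + 9*k^4 - 3*k^3 - k^2 - 12*k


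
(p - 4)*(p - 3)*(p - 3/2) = p^3 - 17*p^2/2 + 45*p/2 - 18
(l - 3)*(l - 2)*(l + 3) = l^3 - 2*l^2 - 9*l + 18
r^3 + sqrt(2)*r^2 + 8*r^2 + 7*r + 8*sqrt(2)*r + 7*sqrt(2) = (r + 1)*(r + 7)*(r + sqrt(2))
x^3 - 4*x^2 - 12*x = x*(x - 6)*(x + 2)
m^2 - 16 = (m - 4)*(m + 4)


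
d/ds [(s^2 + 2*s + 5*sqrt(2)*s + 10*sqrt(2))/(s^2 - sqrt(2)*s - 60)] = 2*(-3*sqrt(2)*s^2 - s^2 - 60*s - 10*sqrt(2)*s - 150*sqrt(2) - 50)/(s^4 - 2*sqrt(2)*s^3 - 118*s^2 + 120*sqrt(2)*s + 3600)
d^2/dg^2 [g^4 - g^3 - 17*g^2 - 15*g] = 12*g^2 - 6*g - 34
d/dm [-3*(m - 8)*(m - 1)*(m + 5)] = -9*m^2 + 24*m + 111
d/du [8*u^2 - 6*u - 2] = 16*u - 6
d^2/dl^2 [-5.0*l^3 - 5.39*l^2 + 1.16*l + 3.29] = -30.0*l - 10.78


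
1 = 1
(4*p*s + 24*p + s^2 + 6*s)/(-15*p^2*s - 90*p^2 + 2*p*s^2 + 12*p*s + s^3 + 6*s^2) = (-4*p - s)/(15*p^2 - 2*p*s - s^2)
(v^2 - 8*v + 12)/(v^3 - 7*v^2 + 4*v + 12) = 1/(v + 1)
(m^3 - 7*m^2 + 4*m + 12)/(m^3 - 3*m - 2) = (m - 6)/(m + 1)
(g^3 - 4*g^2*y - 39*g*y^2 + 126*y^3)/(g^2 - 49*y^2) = (g^2 + 3*g*y - 18*y^2)/(g + 7*y)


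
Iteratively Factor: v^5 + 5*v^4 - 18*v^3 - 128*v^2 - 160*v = (v - 5)*(v^4 + 10*v^3 + 32*v^2 + 32*v) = (v - 5)*(v + 2)*(v^3 + 8*v^2 + 16*v) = v*(v - 5)*(v + 2)*(v^2 + 8*v + 16) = v*(v - 5)*(v + 2)*(v + 4)*(v + 4)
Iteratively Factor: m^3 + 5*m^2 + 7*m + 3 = (m + 3)*(m^2 + 2*m + 1) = (m + 1)*(m + 3)*(m + 1)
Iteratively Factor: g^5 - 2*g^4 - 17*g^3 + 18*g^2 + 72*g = (g)*(g^4 - 2*g^3 - 17*g^2 + 18*g + 72) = g*(g - 4)*(g^3 + 2*g^2 - 9*g - 18) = g*(g - 4)*(g - 3)*(g^2 + 5*g + 6) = g*(g - 4)*(g - 3)*(g + 3)*(g + 2)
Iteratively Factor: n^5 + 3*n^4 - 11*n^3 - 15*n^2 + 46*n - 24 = (n - 1)*(n^4 + 4*n^3 - 7*n^2 - 22*n + 24) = (n - 1)^2*(n^3 + 5*n^2 - 2*n - 24) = (n - 1)^2*(n + 3)*(n^2 + 2*n - 8) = (n - 1)^2*(n + 3)*(n + 4)*(n - 2)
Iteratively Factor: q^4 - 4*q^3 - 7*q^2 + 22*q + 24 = (q - 3)*(q^3 - q^2 - 10*q - 8) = (q - 3)*(q + 2)*(q^2 - 3*q - 4) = (q - 4)*(q - 3)*(q + 2)*(q + 1)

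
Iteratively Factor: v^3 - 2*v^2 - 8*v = (v + 2)*(v^2 - 4*v) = v*(v + 2)*(v - 4)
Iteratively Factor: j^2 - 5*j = (j - 5)*(j)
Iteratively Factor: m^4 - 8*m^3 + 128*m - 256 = (m - 4)*(m^3 - 4*m^2 - 16*m + 64) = (m - 4)^2*(m^2 - 16) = (m - 4)^3*(m + 4)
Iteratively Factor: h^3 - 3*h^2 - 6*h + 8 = (h + 2)*(h^2 - 5*h + 4) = (h - 1)*(h + 2)*(h - 4)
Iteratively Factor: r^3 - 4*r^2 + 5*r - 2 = (r - 1)*(r^2 - 3*r + 2) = (r - 2)*(r - 1)*(r - 1)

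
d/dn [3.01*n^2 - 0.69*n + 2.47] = 6.02*n - 0.69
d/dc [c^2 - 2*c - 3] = 2*c - 2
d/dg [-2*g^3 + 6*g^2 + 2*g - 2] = -6*g^2 + 12*g + 2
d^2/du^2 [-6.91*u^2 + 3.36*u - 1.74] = -13.8200000000000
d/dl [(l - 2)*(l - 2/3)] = 2*l - 8/3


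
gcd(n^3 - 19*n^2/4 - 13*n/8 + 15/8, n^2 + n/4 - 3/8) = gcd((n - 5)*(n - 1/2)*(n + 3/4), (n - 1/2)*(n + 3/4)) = n^2 + n/4 - 3/8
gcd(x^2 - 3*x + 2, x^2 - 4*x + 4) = x - 2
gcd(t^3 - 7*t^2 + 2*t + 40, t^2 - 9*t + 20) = t^2 - 9*t + 20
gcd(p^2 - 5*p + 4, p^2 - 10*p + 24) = p - 4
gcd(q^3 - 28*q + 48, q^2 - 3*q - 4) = q - 4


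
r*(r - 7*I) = r^2 - 7*I*r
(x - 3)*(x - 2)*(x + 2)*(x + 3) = x^4 - 13*x^2 + 36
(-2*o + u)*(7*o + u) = -14*o^2 + 5*o*u + u^2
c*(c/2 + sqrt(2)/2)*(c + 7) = c^3/2 + sqrt(2)*c^2/2 + 7*c^2/2 + 7*sqrt(2)*c/2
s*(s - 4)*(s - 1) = s^3 - 5*s^2 + 4*s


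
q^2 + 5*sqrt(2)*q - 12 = (q - sqrt(2))*(q + 6*sqrt(2))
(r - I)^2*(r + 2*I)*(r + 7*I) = r^4 + 7*I*r^3 + 3*r^2 + 19*I*r + 14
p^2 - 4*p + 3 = (p - 3)*(p - 1)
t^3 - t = t*(t - 1)*(t + 1)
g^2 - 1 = (g - 1)*(g + 1)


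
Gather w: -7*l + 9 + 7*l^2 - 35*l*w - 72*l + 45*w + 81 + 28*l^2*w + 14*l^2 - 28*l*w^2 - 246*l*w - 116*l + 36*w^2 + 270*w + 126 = 21*l^2 - 195*l + w^2*(36 - 28*l) + w*(28*l^2 - 281*l + 315) + 216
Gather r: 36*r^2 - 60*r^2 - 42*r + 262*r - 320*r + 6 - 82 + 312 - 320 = -24*r^2 - 100*r - 84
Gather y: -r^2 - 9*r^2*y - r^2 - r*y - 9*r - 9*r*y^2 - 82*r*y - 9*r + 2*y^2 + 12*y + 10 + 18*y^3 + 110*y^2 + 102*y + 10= -2*r^2 - 18*r + 18*y^3 + y^2*(112 - 9*r) + y*(-9*r^2 - 83*r + 114) + 20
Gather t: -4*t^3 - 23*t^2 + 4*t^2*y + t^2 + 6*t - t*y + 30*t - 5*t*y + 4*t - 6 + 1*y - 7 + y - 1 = -4*t^3 + t^2*(4*y - 22) + t*(40 - 6*y) + 2*y - 14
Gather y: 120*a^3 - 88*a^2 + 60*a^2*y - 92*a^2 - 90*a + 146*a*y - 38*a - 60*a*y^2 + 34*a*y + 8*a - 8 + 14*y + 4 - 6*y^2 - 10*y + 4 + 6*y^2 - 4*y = 120*a^3 - 180*a^2 - 60*a*y^2 - 120*a + y*(60*a^2 + 180*a)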